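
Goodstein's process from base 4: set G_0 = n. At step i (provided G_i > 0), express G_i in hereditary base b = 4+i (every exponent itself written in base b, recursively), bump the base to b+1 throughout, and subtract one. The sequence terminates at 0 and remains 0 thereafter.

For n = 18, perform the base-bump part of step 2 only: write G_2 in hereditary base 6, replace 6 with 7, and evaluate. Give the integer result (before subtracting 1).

base 4: 18 = 4^2 + 2; at 5: 5^2 + 2 = 27; next = 26
base 5: 26 = 5^2 + 1; at 6: 6^2 + 1 = 37; next = 36
base 6: 36 = 6^2; at 7: 7^2 = 49; next = 48

49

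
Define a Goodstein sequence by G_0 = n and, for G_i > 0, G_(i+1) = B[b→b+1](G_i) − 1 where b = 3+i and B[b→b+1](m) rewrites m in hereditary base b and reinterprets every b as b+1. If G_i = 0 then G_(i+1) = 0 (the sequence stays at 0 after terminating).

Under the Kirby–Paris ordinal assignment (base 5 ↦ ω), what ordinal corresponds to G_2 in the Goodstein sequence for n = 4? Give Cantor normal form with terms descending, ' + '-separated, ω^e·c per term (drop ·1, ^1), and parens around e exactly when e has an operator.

4

4 —HB3→ 3 + 1 —bump→ 4 + 1 = 5 —(−1)→ 4
4 —HB4→ 4 —bump→ 5 = 5 —(−1)→ 4
4 —HB5→ 4 —bump→ 4 = 4 —(−1)→ 3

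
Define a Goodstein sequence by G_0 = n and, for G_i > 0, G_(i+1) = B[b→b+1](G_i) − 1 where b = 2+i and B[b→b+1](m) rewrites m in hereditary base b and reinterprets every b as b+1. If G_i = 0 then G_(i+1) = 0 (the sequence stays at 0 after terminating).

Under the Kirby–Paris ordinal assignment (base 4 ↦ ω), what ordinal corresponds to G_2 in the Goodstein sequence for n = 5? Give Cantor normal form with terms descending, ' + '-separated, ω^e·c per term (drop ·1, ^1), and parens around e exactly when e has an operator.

5 —HB2→ 2^2 + 1 —bump→ 3^3 + 1 = 28 —(−1)→ 27
27 —HB3→ 3^3 —bump→ 4^4 = 256 —(−1)→ 255

ω^3·3 + ω^2·3 + ω·3 + 3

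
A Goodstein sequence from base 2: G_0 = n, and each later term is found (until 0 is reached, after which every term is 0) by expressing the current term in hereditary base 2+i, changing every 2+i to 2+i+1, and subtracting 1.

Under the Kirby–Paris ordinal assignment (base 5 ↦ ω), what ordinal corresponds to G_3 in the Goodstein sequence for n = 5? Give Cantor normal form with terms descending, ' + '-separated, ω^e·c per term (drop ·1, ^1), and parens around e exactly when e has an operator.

base 2: 5 = 2^2 + 1; at 3: 3^3 + 1 = 28; next = 27
base 3: 27 = 3^3; at 4: 4^4 = 256; next = 255
base 4: 255 = 3·4^3 + 3·4^2 + 3·4 + 3; at 5: 3·5^3 + 3·5^2 + 3·5 + 3 = 468; next = 467
base 5: 467 = 3·5^3 + 3·5^2 + 3·5 + 2; at 6: 3·6^3 + 3·6^2 + 3·6 + 2 = 776; next = 775

ω^3·3 + ω^2·3 + ω·3 + 2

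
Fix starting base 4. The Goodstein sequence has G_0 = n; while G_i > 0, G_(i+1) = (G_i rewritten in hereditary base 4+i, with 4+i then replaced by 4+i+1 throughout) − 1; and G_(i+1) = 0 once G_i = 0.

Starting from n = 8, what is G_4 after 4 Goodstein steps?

9

(0) 8|_4 = 2·4 ↦ 2·5|_5 = 10 ⇒ 9
(1) 9|_5 = 5 + 4 ↦ 6 + 4|_6 = 10 ⇒ 9
(2) 9|_6 = 6 + 3 ↦ 7 + 3|_7 = 10 ⇒ 9
(3) 9|_7 = 7 + 2 ↦ 8 + 2|_8 = 10 ⇒ 9
(4) 9|_8 = 8 + 1 ↦ 9 + 1|_9 = 10 ⇒ 9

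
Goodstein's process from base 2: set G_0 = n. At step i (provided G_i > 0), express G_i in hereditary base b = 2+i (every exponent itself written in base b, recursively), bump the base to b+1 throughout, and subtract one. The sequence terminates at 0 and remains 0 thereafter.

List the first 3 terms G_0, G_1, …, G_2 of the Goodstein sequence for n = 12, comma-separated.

(0) 12|_2 = 2^(2 + 1) + 2^2 ↦ 3^(3 + 1) + 3^3|_3 = 108 ⇒ 107
(1) 107|_3 = 3^(3 + 1) + 2·3^2 + 2·3 + 2 ↦ 4^(4 + 1) + 2·4^2 + 2·4 + 2|_4 = 1066 ⇒ 1065

12, 107, 1065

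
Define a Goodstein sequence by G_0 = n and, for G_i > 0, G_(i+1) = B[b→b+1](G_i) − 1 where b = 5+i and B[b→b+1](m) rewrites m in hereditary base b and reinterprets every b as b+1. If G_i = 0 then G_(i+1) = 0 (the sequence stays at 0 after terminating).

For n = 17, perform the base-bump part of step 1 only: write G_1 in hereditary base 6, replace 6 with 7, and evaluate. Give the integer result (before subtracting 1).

step 0: 17 = 3·5 + 2; sub 6 for 5: 3·6 + 2; = 20; G_1 = 20−1 = 19
step 1: 19 = 3·6 + 1; sub 7 for 6: 3·7 + 1; = 22; G_2 = 22−1 = 21

22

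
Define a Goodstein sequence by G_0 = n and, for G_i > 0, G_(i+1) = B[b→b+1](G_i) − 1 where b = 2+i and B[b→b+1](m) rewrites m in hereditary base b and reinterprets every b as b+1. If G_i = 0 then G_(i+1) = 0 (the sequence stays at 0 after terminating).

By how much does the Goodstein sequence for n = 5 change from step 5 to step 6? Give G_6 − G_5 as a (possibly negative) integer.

i=0: 5 = 2^2 + 1 (b=2); 2→3: 3^3 + 1 = 28; 28−1 = 27
i=1: 27 = 3^3 (b=3); 3→4: 4^4 = 256; 256−1 = 255
i=2: 255 = 3·4^3 + 3·4^2 + 3·4 + 3 (b=4); 4→5: 3·5^3 + 3·5^2 + 3·5 + 3 = 468; 468−1 = 467
i=3: 467 = 3·5^3 + 3·5^2 + 3·5 + 2 (b=5); 5→6: 3·6^3 + 3·6^2 + 3·6 + 2 = 776; 776−1 = 775
i=4: 775 = 3·6^3 + 3·6^2 + 3·6 + 1 (b=6); 6→7: 3·7^3 + 3·7^2 + 3·7 + 1 = 1198; 1198−1 = 1197
i=5: 1197 = 3·7^3 + 3·7^2 + 3·7 (b=7); 7→8: 3·8^3 + 3·8^2 + 3·8 = 1752; 1752−1 = 1751

554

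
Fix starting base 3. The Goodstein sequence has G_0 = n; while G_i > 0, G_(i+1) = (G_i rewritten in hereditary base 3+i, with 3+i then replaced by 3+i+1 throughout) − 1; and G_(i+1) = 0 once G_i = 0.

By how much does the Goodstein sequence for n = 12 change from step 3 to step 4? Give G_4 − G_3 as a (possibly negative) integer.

12

base 3: 12 = 3^2 + 3; at 4: 4^2 + 4 = 20; next = 19
base 4: 19 = 4^2 + 3; at 5: 5^2 + 3 = 28; next = 27
base 5: 27 = 5^2 + 2; at 6: 6^2 + 2 = 38; next = 37
base 6: 37 = 6^2 + 1; at 7: 7^2 + 1 = 50; next = 49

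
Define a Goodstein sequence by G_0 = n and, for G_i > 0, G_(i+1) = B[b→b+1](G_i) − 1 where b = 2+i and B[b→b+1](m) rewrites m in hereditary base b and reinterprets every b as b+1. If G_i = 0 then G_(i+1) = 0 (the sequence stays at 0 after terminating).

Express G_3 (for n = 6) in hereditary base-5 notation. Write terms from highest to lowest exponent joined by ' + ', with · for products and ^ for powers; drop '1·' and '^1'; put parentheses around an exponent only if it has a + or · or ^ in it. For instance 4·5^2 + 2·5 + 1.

5^5

(0) 6|_2 = 2^2 + 2 ↦ 3^3 + 3|_3 = 30 ⇒ 29
(1) 29|_3 = 3^3 + 2 ↦ 4^4 + 2|_4 = 258 ⇒ 257
(2) 257|_4 = 4^4 + 1 ↦ 5^5 + 1|_5 = 3126 ⇒ 3125
(3) 3125|_5 = 5^5 ↦ 6^6|_6 = 46656 ⇒ 46655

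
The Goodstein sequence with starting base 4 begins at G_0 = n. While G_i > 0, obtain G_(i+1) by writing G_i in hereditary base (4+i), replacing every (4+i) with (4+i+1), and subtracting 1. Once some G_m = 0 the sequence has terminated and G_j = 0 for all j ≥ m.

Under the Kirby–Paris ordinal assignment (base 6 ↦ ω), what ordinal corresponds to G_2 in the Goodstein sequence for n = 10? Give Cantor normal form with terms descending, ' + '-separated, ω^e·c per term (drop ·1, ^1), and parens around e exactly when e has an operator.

ω·2

i=0: 10 = 2·4 + 2 (b=4); 4→5: 2·5 + 2 = 12; 12−1 = 11
i=1: 11 = 2·5 + 1 (b=5); 5→6: 2·6 + 1 = 13; 13−1 = 12
i=2: 12 = 2·6 (b=6); 6→7: 2·7 = 14; 14−1 = 13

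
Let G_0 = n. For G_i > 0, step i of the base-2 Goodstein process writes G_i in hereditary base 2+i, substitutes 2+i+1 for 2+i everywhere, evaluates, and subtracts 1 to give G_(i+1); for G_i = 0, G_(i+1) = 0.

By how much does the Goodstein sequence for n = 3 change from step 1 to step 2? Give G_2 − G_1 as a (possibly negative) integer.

0

step 0: 3 = 2 + 1; sub 3 for 2: 3 + 1; = 4; G_1 = 4−1 = 3
step 1: 3 = 3; sub 4 for 3: 4; = 4; G_2 = 4−1 = 3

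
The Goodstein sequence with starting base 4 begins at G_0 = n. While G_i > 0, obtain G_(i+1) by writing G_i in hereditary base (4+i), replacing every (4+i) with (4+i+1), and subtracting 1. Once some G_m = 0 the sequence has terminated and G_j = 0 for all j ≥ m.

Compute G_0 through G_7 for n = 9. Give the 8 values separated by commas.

G_0 = 9. HB_4(9) = 2·4 + 1. Bump = 11. G_1 = 10.
G_1 = 10. HB_5(10) = 2·5. Bump = 12. G_2 = 11.
G_2 = 11. HB_6(11) = 6 + 5. Bump = 12. G_3 = 11.
G_3 = 11. HB_7(11) = 7 + 4. Bump = 12. G_4 = 11.
G_4 = 11. HB_8(11) = 8 + 3. Bump = 12. G_5 = 11.
G_5 = 11. HB_9(11) = 9 + 2. Bump = 12. G_6 = 11.
G_6 = 11. HB_10(11) = 10 + 1. Bump = 12. G_7 = 11.

9, 10, 11, 11, 11, 11, 11, 11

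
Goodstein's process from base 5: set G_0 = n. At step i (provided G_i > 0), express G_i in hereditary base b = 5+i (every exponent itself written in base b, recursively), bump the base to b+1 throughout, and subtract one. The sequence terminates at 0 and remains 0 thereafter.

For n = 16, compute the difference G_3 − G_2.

1

G_0 = 16. HB_5(16) = 3·5 + 1. Bump = 19. G_1 = 18.
G_1 = 18. HB_6(18) = 3·6. Bump = 21. G_2 = 20.
G_2 = 20. HB_7(20) = 2·7 + 6. Bump = 22. G_3 = 21.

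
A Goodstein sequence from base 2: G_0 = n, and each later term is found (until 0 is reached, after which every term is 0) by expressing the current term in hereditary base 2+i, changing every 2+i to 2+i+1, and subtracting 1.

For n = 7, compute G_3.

base 2: 7 = 2^2 + 2 + 1; at 3: 3^3 + 3 + 1 = 31; next = 30
base 3: 30 = 3^3 + 3; at 4: 4^4 + 4 = 260; next = 259
base 4: 259 = 4^4 + 3; at 5: 5^5 + 3 = 3128; next = 3127
base 5: 3127 = 5^5 + 2; at 6: 6^6 + 2 = 46658; next = 46657

3127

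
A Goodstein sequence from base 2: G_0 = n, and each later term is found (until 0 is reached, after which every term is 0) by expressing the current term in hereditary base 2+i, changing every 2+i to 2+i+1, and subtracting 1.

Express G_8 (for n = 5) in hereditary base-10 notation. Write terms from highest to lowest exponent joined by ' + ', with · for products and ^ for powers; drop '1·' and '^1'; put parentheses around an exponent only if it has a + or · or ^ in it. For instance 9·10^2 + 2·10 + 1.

3·10^3 + 3·10^2 + 2·10 + 5

step 0: 5 = 2^2 + 1; sub 3 for 2: 3^3 + 1; = 28; G_1 = 28−1 = 27
step 1: 27 = 3^3; sub 4 for 3: 4^4; = 256; G_2 = 256−1 = 255
step 2: 255 = 3·4^3 + 3·4^2 + 3·4 + 3; sub 5 for 4: 3·5^3 + 3·5^2 + 3·5 + 3; = 468; G_3 = 468−1 = 467
step 3: 467 = 3·5^3 + 3·5^2 + 3·5 + 2; sub 6 for 5: 3·6^3 + 3·6^2 + 3·6 + 2; = 776; G_4 = 776−1 = 775
step 4: 775 = 3·6^3 + 3·6^2 + 3·6 + 1; sub 7 for 6: 3·7^3 + 3·7^2 + 3·7 + 1; = 1198; G_5 = 1198−1 = 1197
step 5: 1197 = 3·7^3 + 3·7^2 + 3·7; sub 8 for 7: 3·8^3 + 3·8^2 + 3·8; = 1752; G_6 = 1752−1 = 1751
step 6: 1751 = 3·8^3 + 3·8^2 + 2·8 + 7; sub 9 for 8: 3·9^3 + 3·9^2 + 2·9 + 7; = 2455; G_7 = 2455−1 = 2454
step 7: 2454 = 3·9^3 + 3·9^2 + 2·9 + 6; sub 10 for 9: 3·10^3 + 3·10^2 + 2·10 + 6; = 3326; G_8 = 3326−1 = 3325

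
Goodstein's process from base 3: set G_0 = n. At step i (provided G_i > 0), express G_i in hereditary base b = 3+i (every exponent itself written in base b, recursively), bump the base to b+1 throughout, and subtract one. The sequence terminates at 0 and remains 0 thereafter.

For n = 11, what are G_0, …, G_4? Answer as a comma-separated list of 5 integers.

i=0: 11 = 3^2 + 2 (b=3); 3→4: 4^2 + 2 = 18; 18−1 = 17
i=1: 17 = 4^2 + 1 (b=4); 4→5: 5^2 + 1 = 26; 26−1 = 25
i=2: 25 = 5^2 (b=5); 5→6: 6^2 = 36; 36−1 = 35
i=3: 35 = 5·6 + 5 (b=6); 6→7: 5·7 + 5 = 40; 40−1 = 39

11, 17, 25, 35, 39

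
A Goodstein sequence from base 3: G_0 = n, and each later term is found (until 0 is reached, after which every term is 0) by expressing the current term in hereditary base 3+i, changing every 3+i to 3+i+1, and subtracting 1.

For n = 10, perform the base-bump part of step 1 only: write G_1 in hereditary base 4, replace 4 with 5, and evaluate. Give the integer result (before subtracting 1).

25

G_0=10  [base 3] 3^2 + 1  →[3↦4]→  4^2 + 1 = 17  −1 ⇒ G_1=16
G_1=16  [base 4] 4^2  →[4↦5]→  5^2 = 25  −1 ⇒ G_2=24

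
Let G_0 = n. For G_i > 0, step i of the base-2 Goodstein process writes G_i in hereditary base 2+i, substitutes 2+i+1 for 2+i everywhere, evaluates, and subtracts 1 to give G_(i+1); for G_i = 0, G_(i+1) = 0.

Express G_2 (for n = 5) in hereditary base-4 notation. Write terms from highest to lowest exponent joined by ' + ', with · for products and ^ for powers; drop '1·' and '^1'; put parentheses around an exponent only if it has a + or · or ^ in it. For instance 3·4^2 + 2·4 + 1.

3·4^3 + 3·4^2 + 3·4 + 3

[0] 5 ≡ 2^2 + 1 (base 2). Lift 3: 28. −1: 27.
[1] 27 ≡ 3^3 (base 3). Lift 4: 256. −1: 255.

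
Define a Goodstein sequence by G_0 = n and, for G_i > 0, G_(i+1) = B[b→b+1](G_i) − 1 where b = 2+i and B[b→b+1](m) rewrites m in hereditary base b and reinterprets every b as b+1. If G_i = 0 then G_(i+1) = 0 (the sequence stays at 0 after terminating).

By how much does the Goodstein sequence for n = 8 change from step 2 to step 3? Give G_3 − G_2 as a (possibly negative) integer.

5757

step 0: 8 = 2^(2 + 1); sub 3 for 2: 3^(3 + 1); = 81; G_1 = 81−1 = 80
step 1: 80 = 2·3^3 + 2·3^2 + 2·3 + 2; sub 4 for 3: 2·4^4 + 2·4^2 + 2·4 + 2; = 554; G_2 = 554−1 = 553
step 2: 553 = 2·4^4 + 2·4^2 + 2·4 + 1; sub 5 for 4: 2·5^5 + 2·5^2 + 2·5 + 1; = 6311; G_3 = 6311−1 = 6310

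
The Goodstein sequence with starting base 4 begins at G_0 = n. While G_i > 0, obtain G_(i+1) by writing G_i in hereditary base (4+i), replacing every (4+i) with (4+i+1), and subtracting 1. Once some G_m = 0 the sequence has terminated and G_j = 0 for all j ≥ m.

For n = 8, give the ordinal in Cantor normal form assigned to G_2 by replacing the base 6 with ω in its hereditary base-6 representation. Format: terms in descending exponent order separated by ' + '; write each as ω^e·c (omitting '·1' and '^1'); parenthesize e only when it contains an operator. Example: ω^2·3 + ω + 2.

ω + 3

8 —HB4→ 2·4 —bump→ 2·5 = 10 —(−1)→ 9
9 —HB5→ 5 + 4 —bump→ 6 + 4 = 10 —(−1)→ 9
9 —HB6→ 6 + 3 —bump→ 7 + 3 = 10 —(−1)→ 9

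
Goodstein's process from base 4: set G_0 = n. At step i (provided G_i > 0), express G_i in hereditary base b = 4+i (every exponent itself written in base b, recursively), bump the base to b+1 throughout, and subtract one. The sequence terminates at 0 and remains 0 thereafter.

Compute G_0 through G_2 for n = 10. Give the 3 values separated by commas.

10, 11, 12

[0] 10 ≡ 2·4 + 2 (base 4). Lift 5: 12. −1: 11.
[1] 11 ≡ 2·5 + 1 (base 5). Lift 6: 13. −1: 12.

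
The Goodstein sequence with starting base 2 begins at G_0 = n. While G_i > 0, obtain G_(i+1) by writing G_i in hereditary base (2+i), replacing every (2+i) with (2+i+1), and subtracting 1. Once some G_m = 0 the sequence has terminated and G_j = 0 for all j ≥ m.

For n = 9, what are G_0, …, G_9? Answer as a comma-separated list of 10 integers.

(0) 9|_2 = 2^(2 + 1) + 1 ↦ 3^(3 + 1) + 1|_3 = 82 ⇒ 81
(1) 81|_3 = 3^(3 + 1) ↦ 4^(4 + 1)|_4 = 1024 ⇒ 1023
(2) 1023|_4 = 3·4^4 + 3·4^3 + 3·4^2 + 3·4 + 3 ↦ 3·5^5 + 3·5^3 + 3·5^2 + 3·5 + 3|_5 = 9843 ⇒ 9842
(3) 9842|_5 = 3·5^5 + 3·5^3 + 3·5^2 + 3·5 + 2 ↦ 3·6^6 + 3·6^3 + 3·6^2 + 3·6 + 2|_6 = 140744 ⇒ 140743
(4) 140743|_6 = 3·6^6 + 3·6^3 + 3·6^2 + 3·6 + 1 ↦ 3·7^7 + 3·7^3 + 3·7^2 + 3·7 + 1|_7 = 2471827 ⇒ 2471826
(5) 2471826|_7 = 3·7^7 + 3·7^3 + 3·7^2 + 3·7 ↦ 3·8^8 + 3·8^3 + 3·8^2 + 3·8|_8 = 50333400 ⇒ 50333399
(6) 50333399|_8 = 3·8^8 + 3·8^3 + 3·8^2 + 2·8 + 7 ↦ 3·9^9 + 3·9^3 + 3·9^2 + 2·9 + 7|_9 = 1162263922 ⇒ 1162263921
(7) 1162263921|_9 = 3·9^9 + 3·9^3 + 3·9^2 + 2·9 + 6 ↦ 3·10^10 + 3·10^3 + 3·10^2 + 2·10 + 6|_10 = 30000003326 ⇒ 30000003325
(8) 30000003325|_10 = 3·10^10 + 3·10^3 + 3·10^2 + 2·10 + 5 ↦ 3·11^11 + 3·11^3 + 3·11^2 + 2·11 + 5|_11 = 855935016216 ⇒ 855935016215

9, 81, 1023, 9842, 140743, 2471826, 50333399, 1162263921, 30000003325, 855935016215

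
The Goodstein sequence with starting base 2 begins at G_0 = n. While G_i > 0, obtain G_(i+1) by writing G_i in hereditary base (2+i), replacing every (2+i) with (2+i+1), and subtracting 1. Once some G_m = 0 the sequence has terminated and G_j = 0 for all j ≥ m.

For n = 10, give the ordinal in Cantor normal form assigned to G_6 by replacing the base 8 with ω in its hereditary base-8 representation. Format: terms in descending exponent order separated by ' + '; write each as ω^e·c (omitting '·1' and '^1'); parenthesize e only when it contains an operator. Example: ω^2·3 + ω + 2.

G_0 = 10. HB_2(10) = 2^(2 + 1) + 2. Bump = 84. G_1 = 83.
G_1 = 83. HB_3(83) = 3^(3 + 1) + 2. Bump = 1026. G_2 = 1025.
G_2 = 1025. HB_4(1025) = 4^(4 + 1) + 1. Bump = 15626. G_3 = 15625.
G_3 = 15625. HB_5(15625) = 5^(5 + 1). Bump = 279936. G_4 = 279935.
G_4 = 279935. HB_6(279935) = 5·6^6 + 5·6^5 + 5·6^4 + 5·6^3 + 5·6^2 + 5·6 + 5. Bump = 4215755. G_5 = 4215754.
G_5 = 4215754. HB_7(4215754) = 5·7^7 + 5·7^5 + 5·7^4 + 5·7^3 + 5·7^2 + 5·7 + 4. Bump = 84073324. G_6 = 84073323.

ω^ω·5 + ω^5·5 + ω^4·5 + ω^3·5 + ω^2·5 + ω·5 + 3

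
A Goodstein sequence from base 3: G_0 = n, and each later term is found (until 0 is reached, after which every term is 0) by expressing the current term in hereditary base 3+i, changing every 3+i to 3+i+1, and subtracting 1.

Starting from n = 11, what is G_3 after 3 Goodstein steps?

11 —HB3→ 3^2 + 2 —bump→ 4^2 + 2 = 18 —(−1)→ 17
17 —HB4→ 4^2 + 1 —bump→ 5^2 + 1 = 26 —(−1)→ 25
25 —HB5→ 5^2 —bump→ 6^2 = 36 —(−1)→ 35

35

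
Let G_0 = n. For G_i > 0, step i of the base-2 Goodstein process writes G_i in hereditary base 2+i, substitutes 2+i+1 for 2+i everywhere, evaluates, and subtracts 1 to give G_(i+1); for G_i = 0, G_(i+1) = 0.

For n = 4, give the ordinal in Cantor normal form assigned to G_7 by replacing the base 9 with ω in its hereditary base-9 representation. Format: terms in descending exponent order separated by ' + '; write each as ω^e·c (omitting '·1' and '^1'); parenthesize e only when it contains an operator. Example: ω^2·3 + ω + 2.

i=0: 4 = 2^2 (b=2); 2→3: 3^3 = 27; 27−1 = 26
i=1: 26 = 2·3^2 + 2·3 + 2 (b=3); 3→4: 2·4^2 + 2·4 + 2 = 42; 42−1 = 41
i=2: 41 = 2·4^2 + 2·4 + 1 (b=4); 4→5: 2·5^2 + 2·5 + 1 = 61; 61−1 = 60
i=3: 60 = 2·5^2 + 2·5 (b=5); 5→6: 2·6^2 + 2·6 = 84; 84−1 = 83
i=4: 83 = 2·6^2 + 6 + 5 (b=6); 6→7: 2·7^2 + 7 + 5 = 110; 110−1 = 109
i=5: 109 = 2·7^2 + 7 + 4 (b=7); 7→8: 2·8^2 + 8 + 4 = 140; 140−1 = 139
i=6: 139 = 2·8^2 + 8 + 3 (b=8); 8→9: 2·9^2 + 9 + 3 = 174; 174−1 = 173

ω^2·2 + ω + 2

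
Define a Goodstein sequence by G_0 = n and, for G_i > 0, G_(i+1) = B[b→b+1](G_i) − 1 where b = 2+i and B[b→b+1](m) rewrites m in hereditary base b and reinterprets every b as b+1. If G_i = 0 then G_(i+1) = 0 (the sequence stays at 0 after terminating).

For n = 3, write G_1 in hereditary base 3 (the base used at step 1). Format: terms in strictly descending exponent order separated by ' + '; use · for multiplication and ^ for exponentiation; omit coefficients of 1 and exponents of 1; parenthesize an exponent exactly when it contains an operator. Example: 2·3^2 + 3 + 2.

3

(0) 3|_2 = 2 + 1 ↦ 3 + 1|_3 = 4 ⇒ 3
(1) 3|_3 = 3 ↦ 4|_4 = 4 ⇒ 3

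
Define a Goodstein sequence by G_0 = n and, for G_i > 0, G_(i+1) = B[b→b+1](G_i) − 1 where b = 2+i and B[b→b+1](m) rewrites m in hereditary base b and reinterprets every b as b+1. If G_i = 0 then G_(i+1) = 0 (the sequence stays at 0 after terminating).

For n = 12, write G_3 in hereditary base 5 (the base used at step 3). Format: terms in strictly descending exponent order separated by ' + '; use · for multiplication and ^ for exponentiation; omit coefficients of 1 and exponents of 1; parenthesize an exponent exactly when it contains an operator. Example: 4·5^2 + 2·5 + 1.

base 2: 12 = 2^(2 + 1) + 2^2; at 3: 3^(3 + 1) + 3^3 = 108; next = 107
base 3: 107 = 3^(3 + 1) + 2·3^2 + 2·3 + 2; at 4: 4^(4 + 1) + 2·4^2 + 2·4 + 2 = 1066; next = 1065
base 4: 1065 = 4^(4 + 1) + 2·4^2 + 2·4 + 1; at 5: 5^(5 + 1) + 2·5^2 + 2·5 + 1 = 15686; next = 15685
base 5: 15685 = 5^(5 + 1) + 2·5^2 + 2·5; at 6: 6^(6 + 1) + 2·6^2 + 2·6 = 280020; next = 280019

5^(5 + 1) + 2·5^2 + 2·5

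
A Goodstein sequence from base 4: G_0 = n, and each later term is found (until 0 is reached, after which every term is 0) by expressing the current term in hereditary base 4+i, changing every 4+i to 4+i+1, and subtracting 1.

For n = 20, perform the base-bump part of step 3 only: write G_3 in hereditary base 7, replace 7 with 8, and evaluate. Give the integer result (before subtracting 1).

66

(0) 20|_4 = 4^2 + 4 ↦ 5^2 + 5|_5 = 30 ⇒ 29
(1) 29|_5 = 5^2 + 4 ↦ 6^2 + 4|_6 = 40 ⇒ 39
(2) 39|_6 = 6^2 + 3 ↦ 7^2 + 3|_7 = 52 ⇒ 51
(3) 51|_7 = 7^2 + 2 ↦ 8^2 + 2|_8 = 66 ⇒ 65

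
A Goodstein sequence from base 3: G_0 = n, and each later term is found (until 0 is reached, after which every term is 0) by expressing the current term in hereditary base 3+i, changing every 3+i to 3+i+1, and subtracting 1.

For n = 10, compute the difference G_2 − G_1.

8

G_0=10  [base 3] 3^2 + 1  →[3↦4]→  4^2 + 1 = 17  −1 ⇒ G_1=16
G_1=16  [base 4] 4^2  →[4↦5]→  5^2 = 25  −1 ⇒ G_2=24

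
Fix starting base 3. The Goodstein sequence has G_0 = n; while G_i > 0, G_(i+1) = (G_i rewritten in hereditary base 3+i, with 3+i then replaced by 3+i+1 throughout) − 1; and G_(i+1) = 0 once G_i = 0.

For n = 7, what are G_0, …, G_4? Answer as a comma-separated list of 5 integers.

7, 8, 9, 9, 9

i=0: 7 = 2·3 + 1 (b=3); 3→4: 2·4 + 1 = 9; 9−1 = 8
i=1: 8 = 2·4 (b=4); 4→5: 2·5 = 10; 10−1 = 9
i=2: 9 = 5 + 4 (b=5); 5→6: 6 + 4 = 10; 10−1 = 9
i=3: 9 = 6 + 3 (b=6); 6→7: 7 + 3 = 10; 10−1 = 9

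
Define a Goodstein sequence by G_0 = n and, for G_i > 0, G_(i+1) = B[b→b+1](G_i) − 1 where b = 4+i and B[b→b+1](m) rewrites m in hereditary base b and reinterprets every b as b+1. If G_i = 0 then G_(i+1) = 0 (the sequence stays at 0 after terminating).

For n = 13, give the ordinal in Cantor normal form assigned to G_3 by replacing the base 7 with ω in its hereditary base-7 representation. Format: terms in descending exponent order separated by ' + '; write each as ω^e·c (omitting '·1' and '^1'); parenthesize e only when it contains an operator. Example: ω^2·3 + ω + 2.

ω·2 + 4

G_0=13  [base 4] 3·4 + 1  →[4↦5]→  3·5 + 1 = 16  −1 ⇒ G_1=15
G_1=15  [base 5] 3·5  →[5↦6]→  3·6 = 18  −1 ⇒ G_2=17
G_2=17  [base 6] 2·6 + 5  →[6↦7]→  2·7 + 5 = 19  −1 ⇒ G_3=18
G_3=18  [base 7] 2·7 + 4  →[7↦8]→  2·8 + 4 = 20  −1 ⇒ G_4=19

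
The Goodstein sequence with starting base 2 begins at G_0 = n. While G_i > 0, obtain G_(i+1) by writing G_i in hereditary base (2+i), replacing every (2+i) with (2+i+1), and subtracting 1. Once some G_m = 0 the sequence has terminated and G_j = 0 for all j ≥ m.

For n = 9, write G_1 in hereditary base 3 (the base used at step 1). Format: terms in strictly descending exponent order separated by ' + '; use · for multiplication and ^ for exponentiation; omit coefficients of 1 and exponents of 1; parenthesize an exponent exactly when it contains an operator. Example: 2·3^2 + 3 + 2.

3^(3 + 1)

(0) 9|_2 = 2^(2 + 1) + 1 ↦ 3^(3 + 1) + 1|_3 = 82 ⇒ 81
(1) 81|_3 = 3^(3 + 1) ↦ 4^(4 + 1)|_4 = 1024 ⇒ 1023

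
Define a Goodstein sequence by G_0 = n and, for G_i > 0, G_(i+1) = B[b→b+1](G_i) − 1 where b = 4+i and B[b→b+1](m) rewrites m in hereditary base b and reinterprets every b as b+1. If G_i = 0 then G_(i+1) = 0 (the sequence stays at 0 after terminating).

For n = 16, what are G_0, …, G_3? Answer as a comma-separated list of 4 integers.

16, 24, 27, 30

step 0: 16 = 4^2; sub 5 for 4: 5^2; = 25; G_1 = 25−1 = 24
step 1: 24 = 4·5 + 4; sub 6 for 5: 4·6 + 4; = 28; G_2 = 28−1 = 27
step 2: 27 = 4·6 + 3; sub 7 for 6: 4·7 + 3; = 31; G_3 = 31−1 = 30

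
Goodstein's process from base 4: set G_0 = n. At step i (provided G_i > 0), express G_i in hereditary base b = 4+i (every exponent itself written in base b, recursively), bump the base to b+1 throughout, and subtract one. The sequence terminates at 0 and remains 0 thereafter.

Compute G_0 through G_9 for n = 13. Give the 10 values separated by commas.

G_0=13  [base 4] 3·4 + 1  →[4↦5]→  3·5 + 1 = 16  −1 ⇒ G_1=15
G_1=15  [base 5] 3·5  →[5↦6]→  3·6 = 18  −1 ⇒ G_2=17
G_2=17  [base 6] 2·6 + 5  →[6↦7]→  2·7 + 5 = 19  −1 ⇒ G_3=18
G_3=18  [base 7] 2·7 + 4  →[7↦8]→  2·8 + 4 = 20  −1 ⇒ G_4=19
G_4=19  [base 8] 2·8 + 3  →[8↦9]→  2·9 + 3 = 21  −1 ⇒ G_5=20
G_5=20  [base 9] 2·9 + 2  →[9↦10]→  2·10 + 2 = 22  −1 ⇒ G_6=21
G_6=21  [base 10] 2·10 + 1  →[10↦11]→  2·11 + 1 = 23  −1 ⇒ G_7=22
G_7=22  [base 11] 2·11  →[11↦12]→  2·12 = 24  −1 ⇒ G_8=23
G_8=23  [base 12] 12 + 11  →[12↦13]→  13 + 11 = 24  −1 ⇒ G_9=23

13, 15, 17, 18, 19, 20, 21, 22, 23, 23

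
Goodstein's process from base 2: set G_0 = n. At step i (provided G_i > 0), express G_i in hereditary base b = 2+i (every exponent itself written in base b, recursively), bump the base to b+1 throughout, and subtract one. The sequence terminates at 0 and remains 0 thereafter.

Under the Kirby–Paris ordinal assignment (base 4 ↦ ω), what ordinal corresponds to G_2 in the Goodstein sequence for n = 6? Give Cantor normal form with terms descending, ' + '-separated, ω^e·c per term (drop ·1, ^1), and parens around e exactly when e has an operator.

G_0=6  [base 2] 2^2 + 2  →[2↦3]→  3^3 + 3 = 30  −1 ⇒ G_1=29
G_1=29  [base 3] 3^3 + 2  →[3↦4]→  4^4 + 2 = 258  −1 ⇒ G_2=257
G_2=257  [base 4] 4^4 + 1  →[4↦5]→  5^5 + 1 = 3126  −1 ⇒ G_3=3125

ω^ω + 1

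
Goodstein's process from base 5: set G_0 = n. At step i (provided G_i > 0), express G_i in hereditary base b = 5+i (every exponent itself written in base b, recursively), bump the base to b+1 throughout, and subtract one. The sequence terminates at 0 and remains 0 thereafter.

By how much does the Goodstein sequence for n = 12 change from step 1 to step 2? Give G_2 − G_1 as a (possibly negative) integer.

1

i=0: 12 = 2·5 + 2 (b=5); 5→6: 2·6 + 2 = 14; 14−1 = 13
i=1: 13 = 2·6 + 1 (b=6); 6→7: 2·7 + 1 = 15; 15−1 = 14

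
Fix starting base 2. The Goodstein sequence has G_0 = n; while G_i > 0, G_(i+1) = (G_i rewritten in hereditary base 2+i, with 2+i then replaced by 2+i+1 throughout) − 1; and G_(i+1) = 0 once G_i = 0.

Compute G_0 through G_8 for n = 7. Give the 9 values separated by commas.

step 0: 7 = 2^2 + 2 + 1; sub 3 for 2: 3^3 + 3 + 1; = 31; G_1 = 31−1 = 30
step 1: 30 = 3^3 + 3; sub 4 for 3: 4^4 + 4; = 260; G_2 = 260−1 = 259
step 2: 259 = 4^4 + 3; sub 5 for 4: 5^5 + 3; = 3128; G_3 = 3128−1 = 3127
step 3: 3127 = 5^5 + 2; sub 6 for 5: 6^6 + 2; = 46658; G_4 = 46658−1 = 46657
step 4: 46657 = 6^6 + 1; sub 7 for 6: 7^7 + 1; = 823544; G_5 = 823544−1 = 823543
step 5: 823543 = 7^7; sub 8 for 7: 8^8; = 16777216; G_6 = 16777216−1 = 16777215
step 6: 16777215 = 7·8^7 + 7·8^6 + 7·8^5 + 7·8^4 + 7·8^3 + 7·8^2 + 7·8 + 7; sub 9 for 8: 7·9^7 + 7·9^6 + 7·9^5 + 7·9^4 + 7·9^3 + 7·9^2 + 7·9 + 7; = 37665880; G_7 = 37665880−1 = 37665879
step 7: 37665879 = 7·9^7 + 7·9^6 + 7·9^5 + 7·9^4 + 7·9^3 + 7·9^2 + 7·9 + 6; sub 10 for 9: 7·10^7 + 7·10^6 + 7·10^5 + 7·10^4 + 7·10^3 + 7·10^2 + 7·10 + 6; = 77777776; G_8 = 77777776−1 = 77777775

7, 30, 259, 3127, 46657, 823543, 16777215, 37665879, 77777775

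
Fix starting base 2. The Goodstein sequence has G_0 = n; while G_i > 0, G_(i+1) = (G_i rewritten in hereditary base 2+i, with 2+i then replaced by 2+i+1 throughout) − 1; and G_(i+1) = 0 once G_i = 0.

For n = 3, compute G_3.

G_0=3  [base 2] 2 + 1  →[2↦3]→  3 + 1 = 4  −1 ⇒ G_1=3
G_1=3  [base 3] 3  →[3↦4]→  4 = 4  −1 ⇒ G_2=3
G_2=3  [base 4] 3  →[4↦5]→  3 = 3  −1 ⇒ G_3=2
G_3=2  [base 5] 2  →[5↦6]→  2 = 2  −1 ⇒ G_4=1

2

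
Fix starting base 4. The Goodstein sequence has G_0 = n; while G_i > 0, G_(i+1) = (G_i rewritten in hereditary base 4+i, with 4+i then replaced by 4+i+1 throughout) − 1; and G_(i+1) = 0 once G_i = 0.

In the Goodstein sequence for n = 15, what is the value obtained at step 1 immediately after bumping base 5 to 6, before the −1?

(0) 15|_4 = 3·4 + 3 ↦ 3·5 + 3|_5 = 18 ⇒ 17
(1) 17|_5 = 3·5 + 2 ↦ 3·6 + 2|_6 = 20 ⇒ 19

20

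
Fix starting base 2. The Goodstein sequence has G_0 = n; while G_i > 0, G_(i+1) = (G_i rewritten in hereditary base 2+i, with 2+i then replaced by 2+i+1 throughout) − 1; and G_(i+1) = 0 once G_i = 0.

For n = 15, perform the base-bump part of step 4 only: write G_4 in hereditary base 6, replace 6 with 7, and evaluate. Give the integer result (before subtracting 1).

step 0: 15 = 2^(2 + 1) + 2^2 + 2 + 1; sub 3 for 2: 3^(3 + 1) + 3^3 + 3 + 1; = 112; G_1 = 112−1 = 111
step 1: 111 = 3^(3 + 1) + 3^3 + 3; sub 4 for 3: 4^(4 + 1) + 4^4 + 4; = 1284; G_2 = 1284−1 = 1283
step 2: 1283 = 4^(4 + 1) + 4^4 + 3; sub 5 for 4: 5^(5 + 1) + 5^5 + 3; = 18753; G_3 = 18753−1 = 18752
step 3: 18752 = 5^(5 + 1) + 5^5 + 2; sub 6 for 5: 6^(6 + 1) + 6^6 + 2; = 326594; G_4 = 326594−1 = 326593
step 4: 326593 = 6^(6 + 1) + 6^6 + 1; sub 7 for 6: 7^(7 + 1) + 7^7 + 1; = 6588345; G_5 = 6588345−1 = 6588344

6588345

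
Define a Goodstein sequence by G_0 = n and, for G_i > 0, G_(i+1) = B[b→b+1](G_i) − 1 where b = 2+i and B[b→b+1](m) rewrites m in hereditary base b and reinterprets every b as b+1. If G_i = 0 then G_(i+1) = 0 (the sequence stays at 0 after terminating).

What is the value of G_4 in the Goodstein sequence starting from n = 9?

140743

9 —HB2→ 2^(2 + 1) + 1 —bump→ 3^(3 + 1) + 1 = 82 —(−1)→ 81
81 —HB3→ 3^(3 + 1) —bump→ 4^(4 + 1) = 1024 —(−1)→ 1023
1023 —HB4→ 3·4^4 + 3·4^3 + 3·4^2 + 3·4 + 3 —bump→ 3·5^5 + 3·5^3 + 3·5^2 + 3·5 + 3 = 9843 —(−1)→ 9842
9842 —HB5→ 3·5^5 + 3·5^3 + 3·5^2 + 3·5 + 2 —bump→ 3·6^6 + 3·6^3 + 3·6^2 + 3·6 + 2 = 140744 —(−1)→ 140743
140743 —HB6→ 3·6^6 + 3·6^3 + 3·6^2 + 3·6 + 1 —bump→ 3·7^7 + 3·7^3 + 3·7^2 + 3·7 + 1 = 2471827 —(−1)→ 2471826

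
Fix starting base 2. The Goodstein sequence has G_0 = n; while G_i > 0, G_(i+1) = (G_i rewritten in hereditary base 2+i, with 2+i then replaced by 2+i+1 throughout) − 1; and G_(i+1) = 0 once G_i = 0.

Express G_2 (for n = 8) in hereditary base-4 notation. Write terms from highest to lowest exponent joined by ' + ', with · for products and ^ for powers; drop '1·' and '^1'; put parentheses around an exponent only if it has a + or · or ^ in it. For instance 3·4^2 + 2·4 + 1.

[0] 8 ≡ 2^(2 + 1) (base 2). Lift 3: 81. −1: 80.
[1] 80 ≡ 2·3^3 + 2·3^2 + 2·3 + 2 (base 3). Lift 4: 554. −1: 553.

2·4^4 + 2·4^2 + 2·4 + 1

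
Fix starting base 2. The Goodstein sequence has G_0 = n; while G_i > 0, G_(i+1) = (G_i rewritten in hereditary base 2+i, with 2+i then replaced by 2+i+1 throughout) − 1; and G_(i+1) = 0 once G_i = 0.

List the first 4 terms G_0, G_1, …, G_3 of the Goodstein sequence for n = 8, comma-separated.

8, 80, 553, 6310

8 —HB2→ 2^(2 + 1) —bump→ 3^(3 + 1) = 81 —(−1)→ 80
80 —HB3→ 2·3^3 + 2·3^2 + 2·3 + 2 —bump→ 2·4^4 + 2·4^2 + 2·4 + 2 = 554 —(−1)→ 553
553 —HB4→ 2·4^4 + 2·4^2 + 2·4 + 1 —bump→ 2·5^5 + 2·5^2 + 2·5 + 1 = 6311 —(−1)→ 6310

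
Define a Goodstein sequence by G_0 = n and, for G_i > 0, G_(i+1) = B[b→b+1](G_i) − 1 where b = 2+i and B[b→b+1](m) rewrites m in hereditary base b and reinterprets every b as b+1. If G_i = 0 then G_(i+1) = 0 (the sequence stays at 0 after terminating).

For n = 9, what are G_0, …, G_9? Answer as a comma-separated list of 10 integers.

base 2: 9 = 2^(2 + 1) + 1; at 3: 3^(3 + 1) + 1 = 82; next = 81
base 3: 81 = 3^(3 + 1); at 4: 4^(4 + 1) = 1024; next = 1023
base 4: 1023 = 3·4^4 + 3·4^3 + 3·4^2 + 3·4 + 3; at 5: 3·5^5 + 3·5^3 + 3·5^2 + 3·5 + 3 = 9843; next = 9842
base 5: 9842 = 3·5^5 + 3·5^3 + 3·5^2 + 3·5 + 2; at 6: 3·6^6 + 3·6^3 + 3·6^2 + 3·6 + 2 = 140744; next = 140743
base 6: 140743 = 3·6^6 + 3·6^3 + 3·6^2 + 3·6 + 1; at 7: 3·7^7 + 3·7^3 + 3·7^2 + 3·7 + 1 = 2471827; next = 2471826
base 7: 2471826 = 3·7^7 + 3·7^3 + 3·7^2 + 3·7; at 8: 3·8^8 + 3·8^3 + 3·8^2 + 3·8 = 50333400; next = 50333399
base 8: 50333399 = 3·8^8 + 3·8^3 + 3·8^2 + 2·8 + 7; at 9: 3·9^9 + 3·9^3 + 3·9^2 + 2·9 + 7 = 1162263922; next = 1162263921
base 9: 1162263921 = 3·9^9 + 3·9^3 + 3·9^2 + 2·9 + 6; at 10: 3·10^10 + 3·10^3 + 3·10^2 + 2·10 + 6 = 30000003326; next = 30000003325
base 10: 30000003325 = 3·10^10 + 3·10^3 + 3·10^2 + 2·10 + 5; at 11: 3·11^11 + 3·11^3 + 3·11^2 + 2·11 + 5 = 855935016216; next = 855935016215

9, 81, 1023, 9842, 140743, 2471826, 50333399, 1162263921, 30000003325, 855935016215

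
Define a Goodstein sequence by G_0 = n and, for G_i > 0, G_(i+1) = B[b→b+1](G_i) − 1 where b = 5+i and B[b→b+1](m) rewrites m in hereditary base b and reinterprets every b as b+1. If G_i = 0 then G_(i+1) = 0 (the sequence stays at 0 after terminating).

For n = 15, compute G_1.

G_0 = 15. HB_5(15) = 3·5. Bump = 18. G_1 = 17.
G_1 = 17. HB_6(17) = 2·6 + 5. Bump = 19. G_2 = 18.

17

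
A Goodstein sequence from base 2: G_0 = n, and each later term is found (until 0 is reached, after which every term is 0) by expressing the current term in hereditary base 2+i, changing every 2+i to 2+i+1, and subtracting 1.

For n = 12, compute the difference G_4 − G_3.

264334

(0) 12|_2 = 2^(2 + 1) + 2^2 ↦ 3^(3 + 1) + 3^3|_3 = 108 ⇒ 107
(1) 107|_3 = 3^(3 + 1) + 2·3^2 + 2·3 + 2 ↦ 4^(4 + 1) + 2·4^2 + 2·4 + 2|_4 = 1066 ⇒ 1065
(2) 1065|_4 = 4^(4 + 1) + 2·4^2 + 2·4 + 1 ↦ 5^(5 + 1) + 2·5^2 + 2·5 + 1|_5 = 15686 ⇒ 15685
(3) 15685|_5 = 5^(5 + 1) + 2·5^2 + 2·5 ↦ 6^(6 + 1) + 2·6^2 + 2·6|_6 = 280020 ⇒ 280019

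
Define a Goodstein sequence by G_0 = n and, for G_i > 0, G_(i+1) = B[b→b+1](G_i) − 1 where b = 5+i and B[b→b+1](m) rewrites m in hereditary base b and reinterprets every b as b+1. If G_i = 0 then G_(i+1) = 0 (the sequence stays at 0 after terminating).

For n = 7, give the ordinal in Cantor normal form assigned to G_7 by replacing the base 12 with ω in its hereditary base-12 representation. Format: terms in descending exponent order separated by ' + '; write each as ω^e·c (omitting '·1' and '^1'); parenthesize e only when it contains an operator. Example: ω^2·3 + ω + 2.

3

(0) 7|_5 = 5 + 2 ↦ 6 + 2|_6 = 8 ⇒ 7
(1) 7|_6 = 6 + 1 ↦ 7 + 1|_7 = 8 ⇒ 7
(2) 7|_7 = 7 ↦ 8|_8 = 8 ⇒ 7
(3) 7|_8 = 7 ↦ 7|_9 = 7 ⇒ 6
(4) 6|_9 = 6 ↦ 6|_10 = 6 ⇒ 5
(5) 5|_10 = 5 ↦ 5|_11 = 5 ⇒ 4
(6) 4|_11 = 4 ↦ 4|_12 = 4 ⇒ 3
(7) 3|_12 = 3 ↦ 3|_13 = 3 ⇒ 2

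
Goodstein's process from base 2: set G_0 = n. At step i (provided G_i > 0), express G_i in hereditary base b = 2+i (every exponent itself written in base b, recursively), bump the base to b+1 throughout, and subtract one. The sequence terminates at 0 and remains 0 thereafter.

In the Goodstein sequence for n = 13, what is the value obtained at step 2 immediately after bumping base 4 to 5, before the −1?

G_0 = 13. HB_2(13) = 2^(2 + 1) + 2^2 + 1. Bump = 109. G_1 = 108.
G_1 = 108. HB_3(108) = 3^(3 + 1) + 3^3. Bump = 1280. G_2 = 1279.
G_2 = 1279. HB_4(1279) = 4^(4 + 1) + 3·4^3 + 3·4^2 + 3·4 + 3. Bump = 16093. G_3 = 16092.

16093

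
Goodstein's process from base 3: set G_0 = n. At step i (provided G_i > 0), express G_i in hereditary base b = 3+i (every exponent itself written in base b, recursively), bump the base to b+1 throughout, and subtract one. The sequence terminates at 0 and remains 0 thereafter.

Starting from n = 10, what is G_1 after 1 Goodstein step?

16

G_0=10  [base 3] 3^2 + 1  →[3↦4]→  4^2 + 1 = 17  −1 ⇒ G_1=16
G_1=16  [base 4] 4^2  →[4↦5]→  5^2 = 25  −1 ⇒ G_2=24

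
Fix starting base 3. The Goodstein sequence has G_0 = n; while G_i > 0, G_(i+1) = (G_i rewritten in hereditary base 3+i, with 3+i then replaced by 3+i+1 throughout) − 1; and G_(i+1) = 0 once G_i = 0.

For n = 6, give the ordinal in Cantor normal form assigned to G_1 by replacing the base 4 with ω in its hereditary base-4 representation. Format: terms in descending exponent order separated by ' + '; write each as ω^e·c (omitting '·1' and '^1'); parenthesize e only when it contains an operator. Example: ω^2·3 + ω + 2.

ω + 3

[0] 6 ≡ 2·3 (base 3). Lift 4: 8. −1: 7.
[1] 7 ≡ 4 + 3 (base 4). Lift 5: 8. −1: 7.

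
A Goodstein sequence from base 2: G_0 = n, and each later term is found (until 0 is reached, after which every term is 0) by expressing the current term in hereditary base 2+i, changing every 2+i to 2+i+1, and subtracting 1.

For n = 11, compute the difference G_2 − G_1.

943

base 2: 11 = 2^(2 + 1) + 2 + 1; at 3: 3^(3 + 1) + 3 + 1 = 85; next = 84
base 3: 84 = 3^(3 + 1) + 3; at 4: 4^(4 + 1) + 4 = 1028; next = 1027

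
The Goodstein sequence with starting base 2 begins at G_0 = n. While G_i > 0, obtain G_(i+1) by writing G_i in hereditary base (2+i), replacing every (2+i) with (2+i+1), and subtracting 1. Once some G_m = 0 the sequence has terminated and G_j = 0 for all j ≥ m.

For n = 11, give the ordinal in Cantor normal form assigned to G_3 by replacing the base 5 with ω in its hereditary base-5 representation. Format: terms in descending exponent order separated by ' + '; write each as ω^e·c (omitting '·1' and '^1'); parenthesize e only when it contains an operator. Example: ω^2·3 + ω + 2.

ω^(ω + 1) + 2

base 2: 11 = 2^(2 + 1) + 2 + 1; at 3: 3^(3 + 1) + 3 + 1 = 85; next = 84
base 3: 84 = 3^(3 + 1) + 3; at 4: 4^(4 + 1) + 4 = 1028; next = 1027
base 4: 1027 = 4^(4 + 1) + 3; at 5: 5^(5 + 1) + 3 = 15628; next = 15627
base 5: 15627 = 5^(5 + 1) + 2; at 6: 6^(6 + 1) + 2 = 279938; next = 279937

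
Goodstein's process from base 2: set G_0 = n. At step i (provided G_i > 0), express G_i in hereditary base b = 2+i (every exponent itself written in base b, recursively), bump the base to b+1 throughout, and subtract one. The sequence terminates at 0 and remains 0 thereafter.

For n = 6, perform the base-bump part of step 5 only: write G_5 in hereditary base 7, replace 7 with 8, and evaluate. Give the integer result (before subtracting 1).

G_0 = 6. HB_2(6) = 2^2 + 2. Bump = 30. G_1 = 29.
G_1 = 29. HB_3(29) = 3^3 + 2. Bump = 258. G_2 = 257.
G_2 = 257. HB_4(257) = 4^4 + 1. Bump = 3126. G_3 = 3125.
G_3 = 3125. HB_5(3125) = 5^5. Bump = 46656. G_4 = 46655.
G_4 = 46655. HB_6(46655) = 5·6^5 + 5·6^4 + 5·6^3 + 5·6^2 + 5·6 + 5. Bump = 98040. G_5 = 98039.

187244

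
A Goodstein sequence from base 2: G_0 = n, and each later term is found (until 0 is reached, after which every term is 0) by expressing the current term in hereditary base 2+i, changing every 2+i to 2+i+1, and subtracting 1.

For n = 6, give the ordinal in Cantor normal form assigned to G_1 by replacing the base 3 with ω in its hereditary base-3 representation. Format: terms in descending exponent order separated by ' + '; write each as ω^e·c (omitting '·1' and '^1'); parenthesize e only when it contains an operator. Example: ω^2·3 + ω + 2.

6 —HB2→ 2^2 + 2 —bump→ 3^3 + 3 = 30 —(−1)→ 29
29 —HB3→ 3^3 + 2 —bump→ 4^4 + 2 = 258 —(−1)→ 257

ω^ω + 2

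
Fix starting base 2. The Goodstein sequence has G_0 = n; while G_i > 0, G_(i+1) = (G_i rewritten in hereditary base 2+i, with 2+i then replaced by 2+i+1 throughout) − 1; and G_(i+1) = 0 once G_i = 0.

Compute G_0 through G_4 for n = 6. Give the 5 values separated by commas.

step 0: 6 = 2^2 + 2; sub 3 for 2: 3^3 + 3; = 30; G_1 = 30−1 = 29
step 1: 29 = 3^3 + 2; sub 4 for 3: 4^4 + 2; = 258; G_2 = 258−1 = 257
step 2: 257 = 4^4 + 1; sub 5 for 4: 5^5 + 1; = 3126; G_3 = 3126−1 = 3125
step 3: 3125 = 5^5; sub 6 for 5: 6^6; = 46656; G_4 = 46656−1 = 46655

6, 29, 257, 3125, 46655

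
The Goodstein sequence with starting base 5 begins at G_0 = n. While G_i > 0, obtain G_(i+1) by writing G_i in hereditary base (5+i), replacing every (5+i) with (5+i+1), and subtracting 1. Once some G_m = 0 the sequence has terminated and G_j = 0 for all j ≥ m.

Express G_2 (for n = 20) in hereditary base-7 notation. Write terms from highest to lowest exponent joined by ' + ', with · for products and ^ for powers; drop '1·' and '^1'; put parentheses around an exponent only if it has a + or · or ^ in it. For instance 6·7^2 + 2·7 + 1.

3·7 + 4

(0) 20|_5 = 4·5 ↦ 4·6|_6 = 24 ⇒ 23
(1) 23|_6 = 3·6 + 5 ↦ 3·7 + 5|_7 = 26 ⇒ 25
(2) 25|_7 = 3·7 + 4 ↦ 3·8 + 4|_8 = 28 ⇒ 27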